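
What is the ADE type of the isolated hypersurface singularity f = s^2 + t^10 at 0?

The Hessian of f at 0 has rank 1. Corank 1: A-series; mu = 9 gives A_9.

A9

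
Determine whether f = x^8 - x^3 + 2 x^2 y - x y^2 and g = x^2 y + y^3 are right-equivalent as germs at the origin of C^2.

No.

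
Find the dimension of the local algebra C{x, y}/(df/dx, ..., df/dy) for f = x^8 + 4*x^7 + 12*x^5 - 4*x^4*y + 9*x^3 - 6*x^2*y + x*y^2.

The Hessian of f at 0 has rank 0. Corank 2; j^3 = x*(3*x - y)^2 has shape L^2 M (L != M), so D-series; mu = 9 gives D_9.

9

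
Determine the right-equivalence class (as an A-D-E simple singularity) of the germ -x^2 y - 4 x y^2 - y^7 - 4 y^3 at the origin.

D_8

The Hessian of f at 0 has rank 0. Corank 2; j^3 = -y*(x + 2*y)^2 has shape L^2 M (L != M), so D-series; mu = 8 gives D_8.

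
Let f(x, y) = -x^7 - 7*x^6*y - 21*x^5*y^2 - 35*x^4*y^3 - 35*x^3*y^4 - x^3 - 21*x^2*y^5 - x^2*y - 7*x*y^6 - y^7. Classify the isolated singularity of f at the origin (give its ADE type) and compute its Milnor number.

Type D_8, Milnor number mu = 8.

The Hessian of f at 0 has rank 0. Corank 2; j^3 = -x^2*(x + y) has shape L^2 M (L != M), so D-series; mu = 8 gives D_8.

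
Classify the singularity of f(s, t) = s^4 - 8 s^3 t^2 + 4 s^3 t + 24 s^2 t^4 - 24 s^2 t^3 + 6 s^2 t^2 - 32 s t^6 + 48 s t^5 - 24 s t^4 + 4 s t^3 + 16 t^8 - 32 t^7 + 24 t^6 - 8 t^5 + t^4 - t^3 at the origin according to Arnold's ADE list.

E_{6}

The Hessian of f at 0 has rank 0. Corank 2; j^3 = -t^3 is a perfect cube, so E-series; the 4-jet and mu = 6 give E_6.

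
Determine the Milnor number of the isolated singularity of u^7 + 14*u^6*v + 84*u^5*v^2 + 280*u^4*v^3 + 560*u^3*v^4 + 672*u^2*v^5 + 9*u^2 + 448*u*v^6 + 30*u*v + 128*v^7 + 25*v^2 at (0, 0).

6

The Hessian of f at 0 is [[18, 30], [30, 50]] with rank 1, so corank 1. A Groebner basis of the Jacobian ideal J(f) in C{u,v} is {v^6, u + 5*v/3}; counting standard monomials gives mu = 6. Corank 1: A-series; mu = 6 gives A_6.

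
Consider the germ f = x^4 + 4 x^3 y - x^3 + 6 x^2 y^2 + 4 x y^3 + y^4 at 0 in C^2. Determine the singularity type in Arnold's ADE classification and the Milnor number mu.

Type E_{6}, Milnor number mu = 6.

The Hessian of f at 0 has rank 0. Corank 2; j^3 = -x^3 is a perfect cube, so E-series; the 4-jet and mu = 6 give E_6.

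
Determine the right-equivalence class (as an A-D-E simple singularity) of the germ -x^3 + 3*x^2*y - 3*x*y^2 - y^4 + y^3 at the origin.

The Hessian of f at 0 is [[0, 0], [0, 0]] with rank 0, so corank 2. A Groebner basis of the Jacobian ideal J(f) in C{x,y} is {y^3, x^2 - 2*x*y + y^2}; counting standard monomials gives mu = 6. Corank 2; j^3 = -(x - y)^3 is a perfect cube, so E-series; the 4-jet and mu = 6 give E_6.

E_6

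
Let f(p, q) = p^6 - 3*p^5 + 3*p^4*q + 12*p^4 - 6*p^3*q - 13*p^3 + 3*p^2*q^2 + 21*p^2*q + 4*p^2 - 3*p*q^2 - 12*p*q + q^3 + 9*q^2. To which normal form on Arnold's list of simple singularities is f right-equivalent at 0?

A2

The Hessian of f at 0 has rank 1. Corank 1: A-series; mu = 2 gives A_2.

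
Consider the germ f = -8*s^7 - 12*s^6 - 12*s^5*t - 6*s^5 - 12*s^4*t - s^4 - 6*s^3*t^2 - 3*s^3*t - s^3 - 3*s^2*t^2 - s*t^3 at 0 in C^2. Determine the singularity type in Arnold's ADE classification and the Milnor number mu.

The Hessian of f at 0 is [[0, 0], [0, 0]] with rank 0, so corank 2. A Groebner basis of the Jacobian ideal J(f) in C{s,t} is {3*s^2 + t^4 + t^3, s^3, s^2*t - s^2 - t^3/3, 2*s^2 + s*t^2 + 2*t^3/3}; counting standard monomials gives mu = 7. Corank 2; j^3 = -s^3 is a perfect cube, so E-series; the 4-jet and mu = 7 give E_7.

Type E_{7}, Milnor number mu = 7.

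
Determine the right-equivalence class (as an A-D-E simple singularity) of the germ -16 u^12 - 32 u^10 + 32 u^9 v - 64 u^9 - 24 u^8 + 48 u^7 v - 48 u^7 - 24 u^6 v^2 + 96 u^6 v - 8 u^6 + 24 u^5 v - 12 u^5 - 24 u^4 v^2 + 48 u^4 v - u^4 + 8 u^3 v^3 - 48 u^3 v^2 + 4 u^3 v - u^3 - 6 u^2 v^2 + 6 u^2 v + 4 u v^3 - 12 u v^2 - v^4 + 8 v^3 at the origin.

E_{6}

The Hessian of f at 0 has rank 0. Corank 2; j^3 = -(u - 2*v)^3 is a perfect cube, so E-series; the 4-jet and mu = 6 give E_6.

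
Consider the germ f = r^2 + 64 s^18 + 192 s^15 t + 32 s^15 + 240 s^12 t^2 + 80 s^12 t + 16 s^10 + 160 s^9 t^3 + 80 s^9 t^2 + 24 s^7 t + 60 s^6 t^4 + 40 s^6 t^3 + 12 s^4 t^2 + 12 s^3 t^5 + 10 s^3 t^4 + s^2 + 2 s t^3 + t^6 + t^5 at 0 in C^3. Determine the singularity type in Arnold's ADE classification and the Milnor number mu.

The Hessian of f at 0 is [[2, 0, 0], [0, 0, 0], [0, 0, 2]] with rank 2, so corank 1. A Groebner basis of the Jacobian ideal J(f) in C{s,t,r} is {s + t^3, s^2, s*t, r}; counting standard monomials gives mu = 4. Corank 1: A-series; mu = 4 gives A_4.

Type A_4, Milnor number mu = 4.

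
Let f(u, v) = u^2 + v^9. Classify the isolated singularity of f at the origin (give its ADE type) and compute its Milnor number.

The Hessian of f at 0 is [[2, 0], [0, 0]] with rank 1, so corank 1. A Groebner basis of the Jacobian ideal J(f) in C{u,v} is {v^8, u}; counting standard monomials gives mu = 8. Corank 1: A-series; mu = 8 gives A_8.

Type A_8, Milnor number mu = 8.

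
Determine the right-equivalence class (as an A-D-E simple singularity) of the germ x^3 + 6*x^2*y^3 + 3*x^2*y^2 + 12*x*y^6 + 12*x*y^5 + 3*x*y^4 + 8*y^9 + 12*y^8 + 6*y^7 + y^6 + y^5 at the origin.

E8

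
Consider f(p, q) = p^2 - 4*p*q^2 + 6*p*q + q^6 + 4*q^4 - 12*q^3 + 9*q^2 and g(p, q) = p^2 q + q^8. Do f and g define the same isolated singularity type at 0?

The Hessian of f at 0 has rank 1. Corank 1: A-series; mu = 5 gives A_5. The Hessian of g at 0 has rank 0. Corank 2; j^3 = p^2*q has shape L^2 M (L != M), so D-series; mu = 9 gives D_9. f is A_5 but g is D_9, hence not right-equivalent.

No.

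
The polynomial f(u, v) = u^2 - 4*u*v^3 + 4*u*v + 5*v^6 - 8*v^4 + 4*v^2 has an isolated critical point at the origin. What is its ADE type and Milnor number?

Type A_{5}, Milnor number mu = 5.

The Hessian of f at 0 has rank 1. Corank 1: A-series; mu = 5 gives A_5.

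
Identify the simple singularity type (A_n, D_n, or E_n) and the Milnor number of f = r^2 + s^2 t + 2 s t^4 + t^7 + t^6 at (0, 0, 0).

Type D_7, Milnor number mu = 7.

The Hessian of f at 0 is [[0, 0, 0], [0, 0, 0], [0, 0, 2]] with rank 1, so corank 2. A Groebner basis of the Jacobian ideal J(f) in C{s,t,r} is {s*t + t^4, s^3, s^2*t, -s^2/6 + s*t^2, r}; counting standard monomials gives mu = 7. Corank 2; j^3 = s^2*t has shape L^2 M (L != M), so D-series; mu = 7 gives D_7.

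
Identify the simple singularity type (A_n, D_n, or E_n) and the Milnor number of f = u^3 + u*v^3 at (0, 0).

Type E7, Milnor number mu = 7.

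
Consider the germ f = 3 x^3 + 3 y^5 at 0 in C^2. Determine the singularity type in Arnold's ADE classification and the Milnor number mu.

The Hessian of f at 0 is [[0, 0], [0, 0]] with rank 0, so corank 2. A Groebner basis of the Jacobian ideal J(f) in C{x,y} is {y^4, x^2}; counting standard monomials gives mu = 8. Corank 2; j^3 = 3*x^3 is a perfect cube, so E-series; the 5-jet and mu = 8 give E_8.

Type E_{8}, Milnor number mu = 8.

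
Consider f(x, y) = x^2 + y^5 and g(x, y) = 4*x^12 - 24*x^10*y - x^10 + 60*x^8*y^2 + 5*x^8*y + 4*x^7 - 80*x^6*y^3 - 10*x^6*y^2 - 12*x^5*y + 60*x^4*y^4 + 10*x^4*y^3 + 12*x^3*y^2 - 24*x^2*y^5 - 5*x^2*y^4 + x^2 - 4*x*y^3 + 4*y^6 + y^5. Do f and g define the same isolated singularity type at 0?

The Hessian of f at 0 is [[2, 0], [0, 0]] with rank 1, so corank 1. A Groebner basis of the Jacobian ideal J(f) in C{x,y} is {y^4, x}; counting standard monomials gives mu = 4. Corank 1: A-series; mu = 4 gives A_4. The Hessian of g at 0 is [[2, 0], [0, 0]] with rank 1, so corank 1. A Groebner basis of the Jacobian ideal J(g) in C{x,y} is {-x/2 + y^3, x^2, x*y}; counting standard monomials gives mu = 4. Corank 1: A-series; mu = 4 gives A_4. Both have type A_4, hence right-equivalent.

Yes.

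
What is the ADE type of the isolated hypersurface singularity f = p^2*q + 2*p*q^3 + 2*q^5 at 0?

The Hessian of f at 0 is [[0, 0], [0, 0]] with rank 0, so corank 2. A Groebner basis of the Jacobian ideal J(f) in C{p,q} is {p^3, p^2*q, -p^2/4 + p*q^2, p*q + q^3}; counting standard monomials gives mu = 6. Corank 2; j^3 = p^2*q has shape L^2 M (L != M), so D-series; mu = 6 gives D_6.

D_{6}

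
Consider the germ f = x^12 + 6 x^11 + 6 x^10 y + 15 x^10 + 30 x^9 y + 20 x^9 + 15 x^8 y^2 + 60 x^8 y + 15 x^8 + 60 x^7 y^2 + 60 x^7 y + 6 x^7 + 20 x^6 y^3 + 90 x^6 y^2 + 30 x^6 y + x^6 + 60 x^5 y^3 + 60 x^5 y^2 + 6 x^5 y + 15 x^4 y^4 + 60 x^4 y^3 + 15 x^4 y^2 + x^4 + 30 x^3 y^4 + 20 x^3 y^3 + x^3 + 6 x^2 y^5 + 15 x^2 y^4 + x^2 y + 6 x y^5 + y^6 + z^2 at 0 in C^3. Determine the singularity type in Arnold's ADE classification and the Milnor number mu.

The Hessian of f at 0 has rank 1. Corank 2; j^3 = x^2*(x + y) has shape L^2 M (L != M), so D-series; mu = 7 gives D_7.

Type D_{7}, Milnor number mu = 7.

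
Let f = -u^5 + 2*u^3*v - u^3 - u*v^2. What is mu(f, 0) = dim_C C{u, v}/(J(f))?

4

The Hessian of f at 0 is [[0, 0], [0, 0]] with rank 0, so corank 2. A Groebner basis of the Jacobian ideal J(f) in C{u,v} is {v^3, u^2 + v^2/3, u*v}; counting standard monomials gives mu = 4. Corank 2; j^3 = -u*(u^2 + v^2) splits into three distinct lines over C (the quadratic factor has nonzero discriminant), so D_4.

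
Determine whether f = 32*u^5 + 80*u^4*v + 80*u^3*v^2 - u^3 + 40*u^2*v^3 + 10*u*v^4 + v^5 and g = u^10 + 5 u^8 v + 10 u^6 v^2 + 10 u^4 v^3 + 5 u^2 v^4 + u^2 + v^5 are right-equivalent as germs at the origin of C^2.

No.

The Hessian of f at 0 is [[0, 0], [0, 0]] with rank 0, so corank 2. A Groebner basis of the Jacobian ideal J(f) in C{u,v} is {v^5, u*v^3 + v^4/8, u^2}; counting standard monomials gives mu = 8. Corank 2; j^3 = -u^3 is a perfect cube, so E-series; the 5-jet and mu = 8 give E_8. The Hessian of g at 0 is [[2, 0], [0, 0]] with rank 1, so corank 1. A Groebner basis of the Jacobian ideal J(g) in C{u,v} is {v^4, u}; counting standard monomials gives mu = 4. Corank 1: A-series; mu = 4 gives A_4. f is E_8 but g is A_4, hence not right-equivalent.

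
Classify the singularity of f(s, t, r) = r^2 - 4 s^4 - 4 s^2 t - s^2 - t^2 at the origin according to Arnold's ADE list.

The Hessian of f at 0 is [[-2, 0, 0], [0, -2, 0], [0, 0, 2]] with rank 3, so corank 0. A Groebner basis of the Jacobian ideal J(f) in C{s,t,r} is {s, t, r}; counting standard monomials gives mu = 1. Corank 0: nondegenerate Morse point, so A_1.

A_1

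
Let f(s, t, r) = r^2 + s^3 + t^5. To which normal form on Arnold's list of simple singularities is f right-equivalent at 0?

E8

The Hessian of f at 0 is [[0, 0, 0], [0, 0, 0], [0, 0, 2]] with rank 1, so corank 2. A Groebner basis of the Jacobian ideal J(f) in C{s,t,r} is {t^4, s^2, r}; counting standard monomials gives mu = 8. Corank 2; j^3 = s^3 is a perfect cube, so E-series; the 5-jet and mu = 8 give E_8.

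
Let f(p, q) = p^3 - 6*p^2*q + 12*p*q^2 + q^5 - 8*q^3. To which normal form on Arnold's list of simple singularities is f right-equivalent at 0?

The Hessian of f at 0 is [[0, 0], [0, 0]] with rank 0, so corank 2. A Groebner basis of the Jacobian ideal J(f) in C{p,q} is {q^4, p^2 - 4*p*q + 4*q^2}; counting standard monomials gives mu = 8. Corank 2; j^3 = (p - 2*q)^3 is a perfect cube, so E-series; the 5-jet and mu = 8 give E_8.

E_{8}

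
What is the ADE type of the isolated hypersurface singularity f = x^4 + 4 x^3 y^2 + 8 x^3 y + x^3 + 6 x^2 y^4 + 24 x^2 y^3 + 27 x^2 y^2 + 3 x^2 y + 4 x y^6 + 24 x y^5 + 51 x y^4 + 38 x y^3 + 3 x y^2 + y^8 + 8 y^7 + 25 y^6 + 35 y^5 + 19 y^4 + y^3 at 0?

The Hessian of f at 0 has rank 0. Corank 2; j^3 = (x + y)^3 is a perfect cube, so E-series; the 4-jet and mu = 6 give E_6.

E_6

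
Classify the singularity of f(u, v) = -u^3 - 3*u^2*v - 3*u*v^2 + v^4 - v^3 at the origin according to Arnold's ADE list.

E6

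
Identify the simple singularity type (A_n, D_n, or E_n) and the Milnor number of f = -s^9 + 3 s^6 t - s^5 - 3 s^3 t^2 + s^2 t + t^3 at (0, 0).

Type D_{4}, Milnor number mu = 4.

The Hessian of f at 0 has rank 0. Corank 2; j^3 = t*(s^2 + t^2) splits into three distinct lines over C (the quadratic factor has nonzero discriminant), so D_4.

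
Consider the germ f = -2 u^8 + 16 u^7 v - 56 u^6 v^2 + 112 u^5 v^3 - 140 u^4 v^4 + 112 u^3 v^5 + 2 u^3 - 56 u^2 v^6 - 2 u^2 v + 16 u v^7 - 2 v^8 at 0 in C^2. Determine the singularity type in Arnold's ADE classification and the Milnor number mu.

Type D_9, Milnor number mu = 9.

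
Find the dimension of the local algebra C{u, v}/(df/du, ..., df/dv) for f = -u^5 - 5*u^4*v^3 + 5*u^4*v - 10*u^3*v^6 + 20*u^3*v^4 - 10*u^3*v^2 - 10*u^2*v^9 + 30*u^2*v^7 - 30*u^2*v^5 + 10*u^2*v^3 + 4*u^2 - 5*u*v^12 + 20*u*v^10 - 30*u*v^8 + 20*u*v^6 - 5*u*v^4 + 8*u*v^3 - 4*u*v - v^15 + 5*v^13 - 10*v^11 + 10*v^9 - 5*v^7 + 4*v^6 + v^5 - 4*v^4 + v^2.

The Hessian of f at 0 has rank 1. Corank 1: A-series; mu = 4 gives A_4.

4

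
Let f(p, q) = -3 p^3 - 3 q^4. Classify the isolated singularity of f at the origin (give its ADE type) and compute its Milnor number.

The Hessian of f at 0 has rank 0. Corank 2; j^3 = -3*p^3 is a perfect cube, so E-series; the 4-jet and mu = 6 give E_6.

Type E6, Milnor number mu = 6.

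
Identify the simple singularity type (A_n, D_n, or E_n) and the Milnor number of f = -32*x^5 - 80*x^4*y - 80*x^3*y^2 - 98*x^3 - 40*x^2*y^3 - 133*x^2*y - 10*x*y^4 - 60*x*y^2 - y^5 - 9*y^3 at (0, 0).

Type D6, Milnor number mu = 6.

The Hessian of f at 0 is [[0, 0], [0, 0]] with rank 0, so corank 2. A Groebner basis of the Jacobian ideal J(f) in C{x,y} is {-16807*x*y/10 + y^4 - 7203*y^2/10, x*y^2 + 3*y^3/7, x^2 + 13*x*y/14 + 3*y^2/14}; counting standard monomials gives mu = 6. Corank 2; j^3 = -(2*x + y)*(7*x + 3*y)^2 has shape L^2 M (L != M), so D-series; mu = 6 gives D_6.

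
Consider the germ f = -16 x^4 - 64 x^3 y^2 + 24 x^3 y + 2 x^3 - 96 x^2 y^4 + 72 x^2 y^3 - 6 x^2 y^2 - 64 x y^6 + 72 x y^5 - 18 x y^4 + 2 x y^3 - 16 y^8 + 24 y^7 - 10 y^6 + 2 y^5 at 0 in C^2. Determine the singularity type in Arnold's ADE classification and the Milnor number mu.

The Hessian of f at 0 is [[0, 0], [0, 0]] with rank 0, so corank 2. A Groebner basis of the Jacobian ideal J(f) in C{x,y} is {-3*x^2/7 + y^4 - y^3/7, x^3, x^2*y + x^2/7 + y^3/21, x^2 + x*y^2 + y^3/3}; counting standard monomials gives mu = 7. Corank 2; j^3 = 2*x^3 is a perfect cube, so E-series; the 4-jet and mu = 7 give E_7.

Type E_{7}, Milnor number mu = 7.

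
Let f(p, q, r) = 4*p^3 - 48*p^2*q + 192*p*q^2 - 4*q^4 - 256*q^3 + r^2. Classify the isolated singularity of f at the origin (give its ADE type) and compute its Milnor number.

Type E_6, Milnor number mu = 6.

The Hessian of f at 0 has rank 1. Corank 2; j^3 = 4*(p - 4*q)^3 is a perfect cube, so E-series; the 4-jet and mu = 6 give E_6.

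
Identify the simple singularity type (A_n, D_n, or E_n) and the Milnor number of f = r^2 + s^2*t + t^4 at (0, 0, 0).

Type D_5, Milnor number mu = 5.

The Hessian of f at 0 is [[0, 0, 0], [0, 0, 0], [0, 0, 2]] with rank 1, so corank 2. A Groebner basis of the Jacobian ideal J(f) in C{s,t,r} is {s^3, s^2/4 + t^3, s*t, r}; counting standard monomials gives mu = 5. Corank 2; j^3 = s^2*t has shape L^2 M (L != M), so D-series; mu = 5 gives D_5.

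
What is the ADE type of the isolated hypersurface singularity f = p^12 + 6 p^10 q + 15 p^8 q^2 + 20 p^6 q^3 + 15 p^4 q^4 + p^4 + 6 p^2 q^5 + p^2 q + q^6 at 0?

D7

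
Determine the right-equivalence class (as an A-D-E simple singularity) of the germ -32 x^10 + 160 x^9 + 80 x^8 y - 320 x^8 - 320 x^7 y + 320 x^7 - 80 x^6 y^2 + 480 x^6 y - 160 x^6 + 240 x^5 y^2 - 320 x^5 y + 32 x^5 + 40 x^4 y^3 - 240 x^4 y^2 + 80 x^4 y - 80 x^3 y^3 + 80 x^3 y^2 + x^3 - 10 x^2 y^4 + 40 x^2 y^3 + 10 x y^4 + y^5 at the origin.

The Hessian of f at 0 has rank 0. Corank 2; j^3 = x^3 is a perfect cube, so E-series; the 5-jet and mu = 8 give E_8.

E_{8}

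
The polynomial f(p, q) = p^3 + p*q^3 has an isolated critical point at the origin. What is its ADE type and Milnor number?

The Hessian of f at 0 has rank 0. Corank 2; j^3 = p^3 is a perfect cube, so E-series; the 4-jet and mu = 7 give E_7.

Type E_{7}, Milnor number mu = 7.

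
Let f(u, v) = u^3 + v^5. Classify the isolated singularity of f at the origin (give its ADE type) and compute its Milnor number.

Type E_{8}, Milnor number mu = 8.

The Hessian of f at 0 has rank 0. Corank 2; j^3 = u^3 is a perfect cube, so E-series; the 5-jet and mu = 8 give E_8.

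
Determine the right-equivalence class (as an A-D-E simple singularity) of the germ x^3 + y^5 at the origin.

The Hessian of f at 0 is [[0, 0], [0, 0]] with rank 0, so corank 2. A Groebner basis of the Jacobian ideal J(f) in C{x,y} is {y^4, x^2}; counting standard monomials gives mu = 8. Corank 2; j^3 = x^3 is a perfect cube, so E-series; the 5-jet and mu = 8 give E_8.

E8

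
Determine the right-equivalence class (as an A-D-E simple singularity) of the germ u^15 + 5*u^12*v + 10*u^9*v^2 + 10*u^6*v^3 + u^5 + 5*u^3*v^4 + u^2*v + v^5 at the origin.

D_6

The Hessian of f at 0 has rank 0. Corank 2; j^3 = u^2*v has shape L^2 M (L != M), so D-series; mu = 6 gives D_6.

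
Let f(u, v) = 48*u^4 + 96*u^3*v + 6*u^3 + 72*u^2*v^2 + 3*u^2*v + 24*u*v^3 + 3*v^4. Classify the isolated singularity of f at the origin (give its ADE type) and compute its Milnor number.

Type D_5, Milnor number mu = 5.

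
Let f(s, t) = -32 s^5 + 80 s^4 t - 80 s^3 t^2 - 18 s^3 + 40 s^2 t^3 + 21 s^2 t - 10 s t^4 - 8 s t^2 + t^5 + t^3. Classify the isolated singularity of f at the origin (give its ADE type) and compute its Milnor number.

Type D_{6}, Milnor number mu = 6.

The Hessian of f at 0 is [[0, 0], [0, 0]] with rank 0, so corank 2. A Groebner basis of the Jacobian ideal J(f) in C{s,t} is {243*s*t/10 + t^4 - 81*t^2/10, s*t^2 - t^3/3, s^2 - 5*s*t/6 + t^2/6}; counting standard monomials gives mu = 6. Corank 2; j^3 = -(2*s - t)*(3*s - t)^2 has shape L^2 M (L != M), so D-series; mu = 6 gives D_6.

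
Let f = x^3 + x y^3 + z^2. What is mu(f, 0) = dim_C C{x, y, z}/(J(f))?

7

The Hessian of f at 0 is [[0, 0, 0], [0, 0, 0], [0, 0, 2]] with rank 1, so corank 2. A Groebner basis of the Jacobian ideal J(f) in C{x,y,z} is {x^3, x*y^2, 3*x^2 + y^3, z}; counting standard monomials gives mu = 7. Corank 2; j^3 = x^3 is a perfect cube, so E-series; the 4-jet and mu = 7 give E_7.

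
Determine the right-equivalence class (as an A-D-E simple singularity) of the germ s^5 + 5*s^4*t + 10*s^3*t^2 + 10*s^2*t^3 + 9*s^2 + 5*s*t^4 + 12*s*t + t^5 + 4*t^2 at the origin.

A_4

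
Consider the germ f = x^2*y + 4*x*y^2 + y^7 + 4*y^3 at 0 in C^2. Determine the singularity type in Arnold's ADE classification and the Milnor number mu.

Type D_{8}, Milnor number mu = 8.

The Hessian of f at 0 is [[0, 0], [0, 0]] with rank 0, so corank 2. A Groebner basis of the Jacobian ideal J(f) in C{x,y} is {x^2/7 + y^6 - 4*y^2/7, x^3 + 8*y^3, x*y + 2*y^2}; counting standard monomials gives mu = 8. Corank 2; j^3 = y*(x + 2*y)^2 has shape L^2 M (L != M), so D-series; mu = 8 gives D_8.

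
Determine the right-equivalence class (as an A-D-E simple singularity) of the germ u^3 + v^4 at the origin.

The Hessian of f at 0 has rank 0. Corank 2; j^3 = u^3 is a perfect cube, so E-series; the 4-jet and mu = 6 give E_6.

E_{6}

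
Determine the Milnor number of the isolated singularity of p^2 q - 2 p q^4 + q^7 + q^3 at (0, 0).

4

The Hessian of f at 0 is [[0, 0], [0, 0]] with rank 0, so corank 2. A Groebner basis of the Jacobian ideal J(f) in C{p,q} is {q^3, p^2 + 3*q^2, p*q}; counting standard monomials gives mu = 4. Corank 2; j^3 = q*(p^2 + q^2) splits into three distinct lines over C (the quadratic factor has nonzero discriminant), so D_4.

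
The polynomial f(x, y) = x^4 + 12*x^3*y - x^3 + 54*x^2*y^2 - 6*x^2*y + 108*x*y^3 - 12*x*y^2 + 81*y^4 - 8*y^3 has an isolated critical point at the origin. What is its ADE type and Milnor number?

The Hessian of f at 0 has rank 0. Corank 2; j^3 = -(x + 2*y)^3 is a perfect cube, so E-series; the 4-jet and mu = 6 give E_6.

Type E_{6}, Milnor number mu = 6.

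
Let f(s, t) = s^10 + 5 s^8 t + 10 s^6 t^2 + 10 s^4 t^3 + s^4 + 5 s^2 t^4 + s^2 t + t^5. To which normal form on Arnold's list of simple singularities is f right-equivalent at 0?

D6

The Hessian of f at 0 has rank 0. Corank 2; j^3 = s^2*t has shape L^2 M (L != M), so D-series; mu = 6 gives D_6.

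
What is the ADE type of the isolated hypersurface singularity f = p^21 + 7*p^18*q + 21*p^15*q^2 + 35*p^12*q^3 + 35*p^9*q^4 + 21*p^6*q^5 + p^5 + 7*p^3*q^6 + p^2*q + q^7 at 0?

D8

The Hessian of f at 0 has rank 0. Corank 2; j^3 = p^2*q has shape L^2 M (L != M), so D-series; mu = 8 gives D_8.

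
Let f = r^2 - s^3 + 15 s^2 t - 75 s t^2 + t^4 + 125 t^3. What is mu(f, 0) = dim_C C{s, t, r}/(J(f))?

6

The Hessian of f at 0 is [[0, 0, 0], [0, 0, 0], [0, 0, 2]] with rank 1, so corank 2. A Groebner basis of the Jacobian ideal J(f) in C{s,t,r} is {t^3, s^2 - 10*s*t + 25*t^2, r}; counting standard monomials gives mu = 6. Corank 2; j^3 = -(s - 5*t)^3 is a perfect cube, so E-series; the 4-jet and mu = 6 give E_6.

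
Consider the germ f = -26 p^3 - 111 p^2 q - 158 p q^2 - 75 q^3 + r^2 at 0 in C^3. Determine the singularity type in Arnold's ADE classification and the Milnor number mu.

Type D_4, Milnor number mu = 4.

The Hessian of f at 0 has rank 1. Corank 2; j^3 = -(2*p + 3*q)*(13*p^2 + 36*p*q + 25*q^2) splits into three distinct lines over C (the quadratic factor has nonzero discriminant), so D_4.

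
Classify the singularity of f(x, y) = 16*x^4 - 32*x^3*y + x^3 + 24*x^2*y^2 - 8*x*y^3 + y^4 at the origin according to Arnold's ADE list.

E_{6}

The Hessian of f at 0 has rank 0. Corank 2; j^3 = x^3 is a perfect cube, so E-series; the 4-jet and mu = 6 give E_6.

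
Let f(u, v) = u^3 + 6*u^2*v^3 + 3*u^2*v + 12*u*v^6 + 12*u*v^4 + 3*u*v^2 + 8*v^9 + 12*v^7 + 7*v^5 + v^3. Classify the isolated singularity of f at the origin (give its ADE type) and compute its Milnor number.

The Hessian of f at 0 has rank 0. Corank 2; j^3 = (u + v)^3 is a perfect cube, so E-series; the 5-jet and mu = 8 give E_8.

Type E8, Milnor number mu = 8.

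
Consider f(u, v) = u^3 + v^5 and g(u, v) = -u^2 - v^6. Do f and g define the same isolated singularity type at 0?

No.

The Hessian of f at 0 has rank 0. Corank 2; j^3 = u^3 is a perfect cube, so E-series; the 5-jet and mu = 8 give E_8. The Hessian of g at 0 has rank 1. Corank 1: A-series; mu = 5 gives A_5. f is E_8 but g is A_5, hence not right-equivalent.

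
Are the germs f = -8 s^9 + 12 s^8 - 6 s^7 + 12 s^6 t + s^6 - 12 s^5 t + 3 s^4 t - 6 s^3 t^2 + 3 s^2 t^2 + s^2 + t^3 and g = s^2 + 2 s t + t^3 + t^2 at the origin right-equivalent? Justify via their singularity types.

Yes.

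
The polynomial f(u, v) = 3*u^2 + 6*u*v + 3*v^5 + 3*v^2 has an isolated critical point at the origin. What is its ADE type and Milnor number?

Type A4, Milnor number mu = 4.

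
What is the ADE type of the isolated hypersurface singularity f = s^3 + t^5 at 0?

E_8

The Hessian of f at 0 has rank 0. Corank 2; j^3 = s^3 is a perfect cube, so E-series; the 5-jet and mu = 8 give E_8.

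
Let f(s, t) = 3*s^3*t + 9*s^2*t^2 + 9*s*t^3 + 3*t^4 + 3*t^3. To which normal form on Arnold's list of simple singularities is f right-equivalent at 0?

E_{7}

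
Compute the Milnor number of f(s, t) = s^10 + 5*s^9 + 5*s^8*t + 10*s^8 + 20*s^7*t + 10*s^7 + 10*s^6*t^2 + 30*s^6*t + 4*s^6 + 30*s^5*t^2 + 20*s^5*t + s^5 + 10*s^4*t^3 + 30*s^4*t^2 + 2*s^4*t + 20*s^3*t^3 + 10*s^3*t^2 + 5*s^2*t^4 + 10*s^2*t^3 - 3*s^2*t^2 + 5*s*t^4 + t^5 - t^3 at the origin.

8

The Hessian of f at 0 has rank 0. Corank 2; j^3 = -t^3 is a perfect cube, so E-series; the 5-jet and mu = 8 give E_8.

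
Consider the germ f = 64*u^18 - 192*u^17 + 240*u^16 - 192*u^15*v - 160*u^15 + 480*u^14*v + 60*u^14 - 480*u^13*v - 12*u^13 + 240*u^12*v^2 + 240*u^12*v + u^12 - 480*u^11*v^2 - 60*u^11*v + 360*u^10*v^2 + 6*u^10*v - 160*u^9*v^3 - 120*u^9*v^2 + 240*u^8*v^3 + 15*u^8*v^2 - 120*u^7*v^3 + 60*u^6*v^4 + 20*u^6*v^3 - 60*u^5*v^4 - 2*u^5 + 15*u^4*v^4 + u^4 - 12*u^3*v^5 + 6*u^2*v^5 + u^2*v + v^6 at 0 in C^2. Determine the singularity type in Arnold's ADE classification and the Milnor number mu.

The Hessian of f at 0 has rank 0. Corank 2; j^3 = u^2*v has shape L^2 M (L != M), so D-series; mu = 7 gives D_7.

Type D_{7}, Milnor number mu = 7.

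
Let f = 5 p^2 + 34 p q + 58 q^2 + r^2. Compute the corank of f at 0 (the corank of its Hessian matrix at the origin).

0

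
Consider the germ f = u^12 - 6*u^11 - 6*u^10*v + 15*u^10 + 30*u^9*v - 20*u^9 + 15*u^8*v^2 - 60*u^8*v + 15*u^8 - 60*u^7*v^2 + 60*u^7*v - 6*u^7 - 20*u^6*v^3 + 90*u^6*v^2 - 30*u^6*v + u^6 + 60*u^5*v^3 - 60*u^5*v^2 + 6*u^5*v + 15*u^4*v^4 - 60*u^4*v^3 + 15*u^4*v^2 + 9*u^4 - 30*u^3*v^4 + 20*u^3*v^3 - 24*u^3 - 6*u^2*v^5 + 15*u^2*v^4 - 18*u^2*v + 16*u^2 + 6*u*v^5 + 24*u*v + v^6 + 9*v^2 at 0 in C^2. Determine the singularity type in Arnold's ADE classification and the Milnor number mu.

Type A_5, Milnor number mu = 5.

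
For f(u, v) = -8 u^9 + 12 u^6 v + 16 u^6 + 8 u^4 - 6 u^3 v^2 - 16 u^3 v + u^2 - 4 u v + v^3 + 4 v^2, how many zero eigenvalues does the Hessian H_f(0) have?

Hessian at 0 has rank 1.

1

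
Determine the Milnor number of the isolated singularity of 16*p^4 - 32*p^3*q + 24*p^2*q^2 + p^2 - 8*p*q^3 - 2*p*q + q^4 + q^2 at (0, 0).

3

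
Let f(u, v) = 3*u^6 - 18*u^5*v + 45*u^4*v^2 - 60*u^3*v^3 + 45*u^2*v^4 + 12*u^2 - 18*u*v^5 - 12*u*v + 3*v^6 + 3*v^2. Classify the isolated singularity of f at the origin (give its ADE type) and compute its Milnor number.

The Hessian of f at 0 has rank 1. Corank 1: A-series; mu = 5 gives A_5.

Type A_{5}, Milnor number mu = 5.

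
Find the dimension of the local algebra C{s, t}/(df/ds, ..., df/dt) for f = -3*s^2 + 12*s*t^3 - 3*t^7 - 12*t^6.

6

The Hessian of f at 0 has rank 1. Corank 1: A-series; mu = 6 gives A_6.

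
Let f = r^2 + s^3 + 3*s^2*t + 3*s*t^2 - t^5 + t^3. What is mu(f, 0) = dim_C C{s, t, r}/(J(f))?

8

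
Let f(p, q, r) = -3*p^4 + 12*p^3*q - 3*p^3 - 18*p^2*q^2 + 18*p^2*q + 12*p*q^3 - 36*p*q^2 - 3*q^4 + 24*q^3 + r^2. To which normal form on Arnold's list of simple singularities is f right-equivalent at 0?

The Hessian of f at 0 is [[0, 0, 0], [0, 0, 0], [0, 0, 2]] with rank 1, so corank 2. A Groebner basis of the Jacobian ideal J(f) in C{p,q,r} is {q^4, p*q^2 - 5*q^3/3, p^2 - 4*p*q + 4*q^2, r}; counting standard monomials gives mu = 6. Corank 2; j^3 = -3*(p - 2*q)^3 is a perfect cube, so E-series; the 4-jet and mu = 6 give E_6.

E_{6}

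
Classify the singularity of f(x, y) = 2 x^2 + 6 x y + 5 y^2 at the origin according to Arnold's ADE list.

A_{1}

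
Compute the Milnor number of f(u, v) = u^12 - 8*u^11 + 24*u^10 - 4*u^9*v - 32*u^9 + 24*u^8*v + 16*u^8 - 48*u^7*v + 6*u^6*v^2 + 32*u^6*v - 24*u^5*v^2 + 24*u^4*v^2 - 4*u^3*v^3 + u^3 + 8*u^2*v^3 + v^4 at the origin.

6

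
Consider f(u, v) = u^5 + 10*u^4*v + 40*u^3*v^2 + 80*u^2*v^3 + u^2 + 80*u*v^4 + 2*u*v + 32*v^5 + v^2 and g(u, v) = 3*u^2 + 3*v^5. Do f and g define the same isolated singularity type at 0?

Yes.

The Hessian of f at 0 has rank 1. Corank 1: A-series; mu = 4 gives A_4. The Hessian of g at 0 has rank 1. Corank 1: A-series; mu = 4 gives A_4. Both have type A_4, hence right-equivalent.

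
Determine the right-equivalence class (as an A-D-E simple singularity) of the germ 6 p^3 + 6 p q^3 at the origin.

E7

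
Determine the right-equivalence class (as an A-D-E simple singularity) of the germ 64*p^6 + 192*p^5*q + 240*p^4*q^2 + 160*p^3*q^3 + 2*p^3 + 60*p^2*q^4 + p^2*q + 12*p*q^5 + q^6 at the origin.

D_{7}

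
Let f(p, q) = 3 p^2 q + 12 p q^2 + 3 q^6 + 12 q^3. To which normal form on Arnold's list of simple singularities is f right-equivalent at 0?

D7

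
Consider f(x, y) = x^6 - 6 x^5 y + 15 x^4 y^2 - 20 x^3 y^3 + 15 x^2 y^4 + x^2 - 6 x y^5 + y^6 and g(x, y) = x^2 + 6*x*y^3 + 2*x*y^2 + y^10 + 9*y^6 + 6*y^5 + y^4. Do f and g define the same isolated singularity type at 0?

The Hessian of f at 0 has rank 1. Corank 1: A-series; mu = 5 gives A_5. The Hessian of g at 0 has rank 1. Corank 1: A-series; mu = 9 gives A_9. f is A_5 but g is A_9, hence not right-equivalent.

No.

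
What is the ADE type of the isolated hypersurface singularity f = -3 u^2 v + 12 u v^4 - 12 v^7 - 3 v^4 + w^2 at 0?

The Hessian of f at 0 has rank 1. Corank 2; j^3 = -3*u^2*v has shape L^2 M (L != M), so D-series; mu = 5 gives D_5.

D5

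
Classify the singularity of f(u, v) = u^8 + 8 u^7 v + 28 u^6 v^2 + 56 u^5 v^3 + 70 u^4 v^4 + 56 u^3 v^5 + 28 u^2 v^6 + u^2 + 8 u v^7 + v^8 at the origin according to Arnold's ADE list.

A7

The Hessian of f at 0 has rank 1. Corank 1: A-series; mu = 7 gives A_7.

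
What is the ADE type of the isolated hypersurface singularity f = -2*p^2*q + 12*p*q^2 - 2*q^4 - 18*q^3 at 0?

The Hessian of f at 0 has rank 0. Corank 2; j^3 = -2*q*(p - 3*q)^2 has shape L^2 M (L != M), so D-series; mu = 5 gives D_5.

D5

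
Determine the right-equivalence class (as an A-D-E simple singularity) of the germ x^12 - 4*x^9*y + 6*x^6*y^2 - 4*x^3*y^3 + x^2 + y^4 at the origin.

A3

The Hessian of f at 0 has rank 1. Corank 1: A-series; mu = 3 gives A_3.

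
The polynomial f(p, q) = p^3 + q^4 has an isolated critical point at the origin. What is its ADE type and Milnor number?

Type E6, Milnor number mu = 6.

The Hessian of f at 0 has rank 0. Corank 2; j^3 = p^3 is a perfect cube, so E-series; the 4-jet and mu = 6 give E_6.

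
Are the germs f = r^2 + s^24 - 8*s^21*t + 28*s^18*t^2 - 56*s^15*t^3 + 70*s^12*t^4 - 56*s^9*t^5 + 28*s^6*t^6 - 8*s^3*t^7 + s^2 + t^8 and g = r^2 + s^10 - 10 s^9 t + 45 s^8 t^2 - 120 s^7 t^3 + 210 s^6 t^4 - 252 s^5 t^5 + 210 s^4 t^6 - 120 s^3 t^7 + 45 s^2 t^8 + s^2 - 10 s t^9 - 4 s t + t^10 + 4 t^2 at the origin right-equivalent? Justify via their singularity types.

No.

The Hessian of f at 0 has rank 2. Corank 1: A-series; mu = 7 gives A_7. The Hessian of g at 0 has rank 2. Corank 1: A-series; mu = 9 gives A_9. f is A_7 but g is A_9, hence not right-equivalent.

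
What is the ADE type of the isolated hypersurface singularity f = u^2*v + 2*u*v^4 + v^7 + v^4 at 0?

The Hessian of f at 0 has rank 0. Corank 2; j^3 = u^2*v has shape L^2 M (L != M), so D-series; mu = 5 gives D_5.

D_{5}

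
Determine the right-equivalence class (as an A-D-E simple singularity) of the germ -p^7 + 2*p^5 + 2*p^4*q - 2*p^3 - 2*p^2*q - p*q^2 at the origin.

The Hessian of f at 0 has rank 0. Corank 2; j^3 = -p*(2*p^2 + 2*p*q + q^2) splits into three distinct lines over C (the quadratic factor has nonzero discriminant), so D_4.

D_4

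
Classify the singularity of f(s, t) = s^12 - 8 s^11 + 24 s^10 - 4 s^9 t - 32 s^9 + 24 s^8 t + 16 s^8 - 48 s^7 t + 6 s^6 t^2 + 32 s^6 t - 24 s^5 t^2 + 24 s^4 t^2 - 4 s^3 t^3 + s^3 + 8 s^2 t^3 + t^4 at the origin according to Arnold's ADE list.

E_6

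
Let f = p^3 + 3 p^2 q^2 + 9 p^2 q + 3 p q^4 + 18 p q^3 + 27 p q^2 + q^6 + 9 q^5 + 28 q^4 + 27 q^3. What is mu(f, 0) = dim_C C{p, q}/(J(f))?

6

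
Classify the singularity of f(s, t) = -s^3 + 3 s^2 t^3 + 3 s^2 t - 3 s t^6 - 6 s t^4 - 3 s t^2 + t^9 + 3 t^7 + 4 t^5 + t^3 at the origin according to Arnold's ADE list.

E_8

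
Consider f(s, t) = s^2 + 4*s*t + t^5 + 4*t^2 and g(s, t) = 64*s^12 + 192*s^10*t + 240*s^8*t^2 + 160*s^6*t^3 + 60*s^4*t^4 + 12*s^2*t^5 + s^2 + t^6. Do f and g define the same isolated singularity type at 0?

No.

The Hessian of f at 0 has rank 1. Corank 1: A-series; mu = 4 gives A_4. The Hessian of g at 0 has rank 1. Corank 1: A-series; mu = 5 gives A_5. f is A_4 but g is A_5, hence not right-equivalent.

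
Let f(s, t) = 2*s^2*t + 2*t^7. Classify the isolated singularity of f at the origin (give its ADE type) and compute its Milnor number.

Type D8, Milnor number mu = 8.

The Hessian of f at 0 has rank 0. Corank 2; j^3 = 2*s^2*t has shape L^2 M (L != M), so D-series; mu = 8 gives D_8.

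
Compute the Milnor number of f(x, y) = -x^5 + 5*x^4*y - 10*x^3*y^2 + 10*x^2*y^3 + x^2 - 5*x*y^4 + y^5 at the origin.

The Hessian of f at 0 has rank 1. Corank 1: A-series; mu = 4 gives A_4.

4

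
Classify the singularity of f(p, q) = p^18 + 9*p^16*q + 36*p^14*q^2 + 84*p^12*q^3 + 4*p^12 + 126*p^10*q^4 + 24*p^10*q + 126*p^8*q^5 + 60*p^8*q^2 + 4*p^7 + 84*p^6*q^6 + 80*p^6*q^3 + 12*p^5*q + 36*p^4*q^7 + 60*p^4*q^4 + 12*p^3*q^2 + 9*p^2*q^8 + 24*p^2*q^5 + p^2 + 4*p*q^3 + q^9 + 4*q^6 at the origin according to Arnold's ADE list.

A_{8}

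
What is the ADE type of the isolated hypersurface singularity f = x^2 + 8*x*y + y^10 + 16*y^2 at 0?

The Hessian of f at 0 is [[2, 8], [8, 32]] with rank 1, so corank 1. A Groebner basis of the Jacobian ideal J(f) in C{x,y} is {y^9, x + 4*y}; counting standard monomials gives mu = 9. Corank 1: A-series; mu = 9 gives A_9.

A_{9}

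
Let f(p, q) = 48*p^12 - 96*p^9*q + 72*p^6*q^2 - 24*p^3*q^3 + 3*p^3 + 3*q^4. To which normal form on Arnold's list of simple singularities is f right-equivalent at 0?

E6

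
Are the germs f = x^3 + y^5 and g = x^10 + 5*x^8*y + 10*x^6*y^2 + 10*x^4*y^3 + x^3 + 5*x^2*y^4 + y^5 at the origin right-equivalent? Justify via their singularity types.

Yes.

The Hessian of f at 0 is [[0, 0], [0, 0]] with rank 0, so corank 2. A Groebner basis of the Jacobian ideal J(f) in C{x,y} is {y^4, x^2}; counting standard monomials gives mu = 8. Corank 2; j^3 = x^3 is a perfect cube, so E-series; the 5-jet and mu = 8 give E_8. The Hessian of g at 0 is [[0, 0], [0, 0]] with rank 0, so corank 2. A Groebner basis of the Jacobian ideal J(g) in C{x,y} is {y^4, x^2}; counting standard monomials gives mu = 8. Corank 2; j^3 = x^3 is a perfect cube, so E-series; the 5-jet and mu = 8 give E_8. Both have type E_8, hence right-equivalent.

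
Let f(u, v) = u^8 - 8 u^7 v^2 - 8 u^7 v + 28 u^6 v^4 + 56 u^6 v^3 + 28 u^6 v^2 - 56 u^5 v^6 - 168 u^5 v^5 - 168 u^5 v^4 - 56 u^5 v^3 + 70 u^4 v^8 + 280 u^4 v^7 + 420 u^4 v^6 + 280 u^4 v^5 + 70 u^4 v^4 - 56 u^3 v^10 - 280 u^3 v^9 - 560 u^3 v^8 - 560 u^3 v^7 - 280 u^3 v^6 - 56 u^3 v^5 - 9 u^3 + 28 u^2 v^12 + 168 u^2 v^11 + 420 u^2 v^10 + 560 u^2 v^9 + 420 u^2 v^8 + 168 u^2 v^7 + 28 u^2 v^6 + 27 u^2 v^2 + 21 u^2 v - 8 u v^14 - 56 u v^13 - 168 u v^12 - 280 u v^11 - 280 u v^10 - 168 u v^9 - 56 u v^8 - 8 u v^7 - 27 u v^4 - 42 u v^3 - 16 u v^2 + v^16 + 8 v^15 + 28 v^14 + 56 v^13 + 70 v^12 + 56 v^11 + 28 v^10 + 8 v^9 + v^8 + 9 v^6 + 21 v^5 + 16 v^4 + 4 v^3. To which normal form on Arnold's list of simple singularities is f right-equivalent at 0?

The Hessian of f at 0 is [[0, 0], [0, 0]] with rank 0, so corank 2. A Groebner basis of the Jacobian ideal J(f) in C{u,v} is {u^4 - 8*u^3/3 + 112*u^2*v/27 - 176*u^2/81 + 532321*u*v/243 - 19699*v^3/9 - 354646*v^2/243, u^3*v - 2*u^3 + 8*u^2*v/3 - 32*u^2/27 + 532721*u*v/648 - 532081*v^3/648 - 177403*v^2/324, -u^2 + 5*u*v/3 + v^4 - v^3/3 - 2*v^2/3, -u^2 + u*v^2 + 5*u*v/3 - v^3 - 2*v^2/3}; counting standard monomials gives mu = 9. Corank 2; j^3 = -(u - v)*(3*u - 2*v)^2 has shape L^2 M (L != M), so D-series; mu = 9 gives D_9.

D_9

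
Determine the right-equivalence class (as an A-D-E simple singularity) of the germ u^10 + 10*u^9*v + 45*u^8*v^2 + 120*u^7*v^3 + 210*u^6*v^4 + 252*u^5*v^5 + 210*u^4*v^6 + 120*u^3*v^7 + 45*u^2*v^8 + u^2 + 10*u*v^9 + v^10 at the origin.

A_{9}

The Hessian of f at 0 has rank 1. Corank 1: A-series; mu = 9 gives A_9.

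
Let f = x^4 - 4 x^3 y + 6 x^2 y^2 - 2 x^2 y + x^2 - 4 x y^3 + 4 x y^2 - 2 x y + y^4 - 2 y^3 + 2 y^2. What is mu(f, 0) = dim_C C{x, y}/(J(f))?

1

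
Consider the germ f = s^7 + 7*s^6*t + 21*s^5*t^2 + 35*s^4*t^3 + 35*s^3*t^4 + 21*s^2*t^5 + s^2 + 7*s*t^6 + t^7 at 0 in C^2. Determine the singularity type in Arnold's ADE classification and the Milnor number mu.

Type A_6, Milnor number mu = 6.

The Hessian of f at 0 is [[2, 0], [0, 0]] with rank 1, so corank 1. A Groebner basis of the Jacobian ideal J(f) in C{s,t} is {t^6, s}; counting standard monomials gives mu = 6. Corank 1: A-series; mu = 6 gives A_6.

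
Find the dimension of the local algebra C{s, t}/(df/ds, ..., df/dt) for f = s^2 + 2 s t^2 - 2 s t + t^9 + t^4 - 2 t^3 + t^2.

8

The Hessian of f at 0 is [[2, -2], [-2, 2]] with rank 1, so corank 1. A Groebner basis of the Jacobian ideal J(f) in C{s,t} is {s^4 - 4*s^3*t - 6*s^3 + 10*s^2*t + 5*s^2 - 6*s*t - s + t, s + t^2 - t}; counting standard monomials gives mu = 8. Corank 1: A-series; mu = 8 gives A_8.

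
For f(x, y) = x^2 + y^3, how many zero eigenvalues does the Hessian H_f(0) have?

Hessian at 0 has rank 1.

1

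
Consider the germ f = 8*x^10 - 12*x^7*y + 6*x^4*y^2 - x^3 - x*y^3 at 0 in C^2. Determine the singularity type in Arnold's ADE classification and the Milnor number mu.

Type E_7, Milnor number mu = 7.

The Hessian of f at 0 has rank 0. Corank 2; j^3 = -x^3 is a perfect cube, so E-series; the 4-jet and mu = 7 give E_7.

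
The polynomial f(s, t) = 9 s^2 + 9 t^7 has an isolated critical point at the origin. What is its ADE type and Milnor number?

The Hessian of f at 0 is [[18, 0], [0, 0]] with rank 1, so corank 1. A Groebner basis of the Jacobian ideal J(f) in C{s,t} is {t^6, s}; counting standard monomials gives mu = 6. Corank 1: A-series; mu = 6 gives A_6.

Type A_6, Milnor number mu = 6.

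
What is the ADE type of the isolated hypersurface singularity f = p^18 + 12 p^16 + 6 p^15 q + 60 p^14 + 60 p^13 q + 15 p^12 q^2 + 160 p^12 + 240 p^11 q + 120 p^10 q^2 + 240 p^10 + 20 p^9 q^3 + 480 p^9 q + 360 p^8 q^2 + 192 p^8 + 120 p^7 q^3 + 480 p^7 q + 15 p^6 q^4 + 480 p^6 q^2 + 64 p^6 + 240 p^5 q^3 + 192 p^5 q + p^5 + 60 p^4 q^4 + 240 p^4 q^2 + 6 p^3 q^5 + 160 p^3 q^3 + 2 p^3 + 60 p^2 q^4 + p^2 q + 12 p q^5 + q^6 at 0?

D7

The Hessian of f at 0 has rank 0. Corank 2; j^3 = p^2*(2*p + q) has shape L^2 M (L != M), so D-series; mu = 7 gives D_7.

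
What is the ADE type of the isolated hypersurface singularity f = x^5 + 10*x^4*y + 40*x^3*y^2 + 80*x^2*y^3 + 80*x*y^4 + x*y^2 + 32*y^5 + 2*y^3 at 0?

D_{6}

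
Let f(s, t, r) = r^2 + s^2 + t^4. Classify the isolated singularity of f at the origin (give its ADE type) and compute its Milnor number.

Type A3, Milnor number mu = 3.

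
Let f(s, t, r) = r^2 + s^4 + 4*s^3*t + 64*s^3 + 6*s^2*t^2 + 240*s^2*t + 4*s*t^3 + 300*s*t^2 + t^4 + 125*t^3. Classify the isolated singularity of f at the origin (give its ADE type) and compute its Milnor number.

Type E_{6}, Milnor number mu = 6.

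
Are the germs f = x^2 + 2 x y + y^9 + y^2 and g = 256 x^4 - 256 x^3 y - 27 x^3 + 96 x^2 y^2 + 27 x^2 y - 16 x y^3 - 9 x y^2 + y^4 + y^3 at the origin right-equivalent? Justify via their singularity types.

The Hessian of f at 0 has rank 1. Corank 1: A-series; mu = 8 gives A_8. The Hessian of g at 0 has rank 0. Corank 2; j^3 = -(3*x - y)^3 is a perfect cube, so E-series; the 4-jet and mu = 6 give E_6. f is A_8 but g is E_6, hence not right-equivalent.

No.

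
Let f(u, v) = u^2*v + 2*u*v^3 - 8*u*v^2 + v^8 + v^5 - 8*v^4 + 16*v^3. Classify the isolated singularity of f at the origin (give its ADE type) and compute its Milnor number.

Type D_9, Milnor number mu = 9.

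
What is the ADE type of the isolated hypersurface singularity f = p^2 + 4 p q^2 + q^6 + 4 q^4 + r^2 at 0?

A5

The Hessian of f at 0 has rank 2. Corank 1: A-series; mu = 5 gives A_5.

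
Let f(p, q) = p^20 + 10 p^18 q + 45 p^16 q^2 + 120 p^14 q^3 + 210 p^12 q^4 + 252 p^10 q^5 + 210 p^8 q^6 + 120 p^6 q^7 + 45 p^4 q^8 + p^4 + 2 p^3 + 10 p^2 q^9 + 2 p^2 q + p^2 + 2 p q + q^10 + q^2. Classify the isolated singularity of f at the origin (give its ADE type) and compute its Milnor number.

The Hessian of f at 0 has rank 1. Corank 1: A-series; mu = 9 gives A_9.

Type A9, Milnor number mu = 9.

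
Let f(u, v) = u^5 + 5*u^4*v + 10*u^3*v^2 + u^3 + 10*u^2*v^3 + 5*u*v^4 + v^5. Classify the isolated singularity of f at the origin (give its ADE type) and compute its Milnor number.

The Hessian of f at 0 has rank 0. Corank 2; j^3 = u^3 is a perfect cube, so E-series; the 5-jet and mu = 8 give E_8.

Type E_8, Milnor number mu = 8.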